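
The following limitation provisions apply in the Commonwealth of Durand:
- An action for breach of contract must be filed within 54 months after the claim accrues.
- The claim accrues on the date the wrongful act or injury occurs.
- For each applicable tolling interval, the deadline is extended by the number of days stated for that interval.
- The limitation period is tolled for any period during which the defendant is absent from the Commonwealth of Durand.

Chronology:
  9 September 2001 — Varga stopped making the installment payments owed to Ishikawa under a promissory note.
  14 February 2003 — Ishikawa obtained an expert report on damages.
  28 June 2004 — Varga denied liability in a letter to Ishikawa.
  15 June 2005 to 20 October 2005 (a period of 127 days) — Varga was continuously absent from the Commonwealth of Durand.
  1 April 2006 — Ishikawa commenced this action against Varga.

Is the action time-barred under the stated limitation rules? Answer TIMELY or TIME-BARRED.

TIMELY

The limitation period began to run on 9 September 2001.
The untolled deadline — 54 months after 9 September 2001 — is 9 March 2006.
The period was tolled for 127 days by the defendant's absence from the jurisdiction (15 June 2005 to 20 October 2005), pushing the deadline to 14 July 2006.
None of the other events listed affects the running of the period under the stated rules.
The 1 April 2006 filing precedes the 14 July 2006 deadline; the claim is timely.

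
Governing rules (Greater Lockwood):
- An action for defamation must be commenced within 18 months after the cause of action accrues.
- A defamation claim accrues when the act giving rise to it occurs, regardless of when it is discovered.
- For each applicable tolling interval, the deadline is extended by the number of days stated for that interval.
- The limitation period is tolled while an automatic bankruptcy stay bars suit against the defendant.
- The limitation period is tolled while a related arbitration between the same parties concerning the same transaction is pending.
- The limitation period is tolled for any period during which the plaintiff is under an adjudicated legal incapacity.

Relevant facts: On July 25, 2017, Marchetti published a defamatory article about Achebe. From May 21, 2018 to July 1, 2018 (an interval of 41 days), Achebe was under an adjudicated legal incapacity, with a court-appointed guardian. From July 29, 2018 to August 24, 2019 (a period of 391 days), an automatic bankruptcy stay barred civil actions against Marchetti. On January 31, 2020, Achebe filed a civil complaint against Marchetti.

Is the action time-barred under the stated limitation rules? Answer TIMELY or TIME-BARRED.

The cause of action accrued on July 25, 2017, the date of the act.
Adding the 18 months base period to July 25, 2017 gives a deadline of January 25, 2019, before any tolling.
The period was tolled for 41 days by the plaintiff's legal incapacity (May 21, 2018 to July 1, 2018), pushing the deadline to March 7, 2019.
The automatic bankruptcy stay from July 29, 2018 to August 24, 2019 tolled the period for 391 days, extending the deadline to April 1, 2020.
The January 31, 2020 filing precedes the April 1, 2020 deadline; the claim is timely.

TIMELY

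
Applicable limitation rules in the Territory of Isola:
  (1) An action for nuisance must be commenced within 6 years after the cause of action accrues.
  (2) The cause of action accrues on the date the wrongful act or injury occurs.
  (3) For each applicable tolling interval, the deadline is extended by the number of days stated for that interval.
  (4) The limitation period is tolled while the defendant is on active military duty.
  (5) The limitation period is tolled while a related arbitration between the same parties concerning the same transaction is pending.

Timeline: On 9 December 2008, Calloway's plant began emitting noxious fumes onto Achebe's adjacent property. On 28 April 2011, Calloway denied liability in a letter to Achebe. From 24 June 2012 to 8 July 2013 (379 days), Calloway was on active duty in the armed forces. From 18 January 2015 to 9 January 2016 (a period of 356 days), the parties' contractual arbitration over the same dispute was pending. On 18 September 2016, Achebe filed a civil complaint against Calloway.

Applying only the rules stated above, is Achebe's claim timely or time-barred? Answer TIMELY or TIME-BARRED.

TIMELY

The claim accrued on 9 December 2008, when the wrongful act occurred.
Adding the 6 years base period to 9 December 2008 gives a deadline of 9 December 2014, before any tolling.
The period was tolled for 379 days by the defendant's active military service (24 June 2012 to 8 July 2013), pushing the deadline to 23 December 2015.
The pending related arbitration from 18 January 2015 to 9 January 2016 tolled the period for 356 days, extending the deadline to 13 December 2016.
None of the other events listed affects the running of the period under the stated rules.
The 18 September 2016 filing precedes the 13 December 2016 deadline; the claim is timely.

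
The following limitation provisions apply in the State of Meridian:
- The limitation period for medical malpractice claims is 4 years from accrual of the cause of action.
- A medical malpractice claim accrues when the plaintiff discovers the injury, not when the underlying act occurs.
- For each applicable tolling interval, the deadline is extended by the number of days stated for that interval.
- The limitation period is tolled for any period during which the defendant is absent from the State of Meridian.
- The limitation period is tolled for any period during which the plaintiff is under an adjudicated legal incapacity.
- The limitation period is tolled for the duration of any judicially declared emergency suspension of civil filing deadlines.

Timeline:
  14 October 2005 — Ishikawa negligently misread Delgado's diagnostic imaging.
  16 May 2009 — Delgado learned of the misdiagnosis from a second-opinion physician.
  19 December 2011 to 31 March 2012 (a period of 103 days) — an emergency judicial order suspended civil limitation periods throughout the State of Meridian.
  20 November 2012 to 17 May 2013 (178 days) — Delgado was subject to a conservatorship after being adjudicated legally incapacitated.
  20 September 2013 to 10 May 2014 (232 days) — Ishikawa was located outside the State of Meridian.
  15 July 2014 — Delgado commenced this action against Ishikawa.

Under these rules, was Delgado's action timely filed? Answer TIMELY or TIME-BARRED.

TIMELY

Accrual is tied to discovery, so the period began on 16 May 2009 rather than on 14 October 2005 when the act occurred.
The untolled deadline — 4 years after 16 May 2009 — is 16 May 2013.
The period was tolled for 103 days by the emergency suspension of filing deadlines (19 December 2011 to 31 March 2012), pushing the deadline to 27 August 2013.
Because the plaintiff's legal incapacity ran from 20 November 2012 to 17 May 2013, the deadline is extended by 178 days to 21 February 2014.
The defendant's absence from the jurisdiction from 20 September 2013 to 10 May 2014 tolled the period for 232 days, extending the deadline to 11 October 2014.
Delgado filed on 15 July 2014, before the 11 October 2014 deadline, so the action is timely.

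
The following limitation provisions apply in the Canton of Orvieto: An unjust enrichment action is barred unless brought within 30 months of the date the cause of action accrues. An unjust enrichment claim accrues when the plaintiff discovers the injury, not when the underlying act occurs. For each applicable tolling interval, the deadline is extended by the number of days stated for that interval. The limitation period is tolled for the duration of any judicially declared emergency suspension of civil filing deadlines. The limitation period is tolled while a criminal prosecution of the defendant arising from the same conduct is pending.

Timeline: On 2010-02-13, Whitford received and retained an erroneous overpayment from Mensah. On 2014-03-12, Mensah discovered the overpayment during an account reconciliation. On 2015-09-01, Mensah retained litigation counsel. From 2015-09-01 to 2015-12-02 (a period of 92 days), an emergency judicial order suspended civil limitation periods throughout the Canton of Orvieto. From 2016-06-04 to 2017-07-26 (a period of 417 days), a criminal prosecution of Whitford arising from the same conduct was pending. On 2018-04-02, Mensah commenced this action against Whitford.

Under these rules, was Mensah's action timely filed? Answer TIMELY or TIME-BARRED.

Accrual is tied to discovery, so the period began on 2014-03-12 rather than on 2010-02-13 when the act occurred.
The untolled deadline — 30 months after 2014-03-12 — is 2016-09-12.
The period was tolled for 92 days by the emergency suspension of filing deadlines (2015-09-01 to 2015-12-02), pushing the deadline to 2016-12-13.
Because the pending criminal prosecution ran from 2016-06-04 to 2017-07-26, the deadline is extended by 417 days to 2018-02-03.
Nothing else in the chronology tolls or restarts the period.
Mensah filed on 2018-04-02, after the 2018-02-03 deadline, so the action is time-barred.

TIME-BARRED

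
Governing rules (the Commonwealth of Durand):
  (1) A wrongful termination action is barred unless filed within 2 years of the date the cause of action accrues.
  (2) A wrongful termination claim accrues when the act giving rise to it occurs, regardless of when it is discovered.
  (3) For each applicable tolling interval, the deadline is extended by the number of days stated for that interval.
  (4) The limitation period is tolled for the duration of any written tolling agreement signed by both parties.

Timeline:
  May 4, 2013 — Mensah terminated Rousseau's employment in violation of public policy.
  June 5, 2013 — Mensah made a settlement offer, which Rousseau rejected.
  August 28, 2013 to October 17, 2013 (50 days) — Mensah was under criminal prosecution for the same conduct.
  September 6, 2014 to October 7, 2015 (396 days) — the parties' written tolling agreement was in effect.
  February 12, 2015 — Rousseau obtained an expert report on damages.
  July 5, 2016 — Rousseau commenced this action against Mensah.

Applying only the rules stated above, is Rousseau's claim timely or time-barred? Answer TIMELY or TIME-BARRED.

TIME-BARRED

The limitation period began to run on May 4, 2013.
The untolled deadline — 2 years after May 4, 2013 — is May 4, 2015.
The period was tolled for 396 days by the written tolling agreement (September 6, 2014 to October 7, 2015), pushing the deadline to June 3, 2016.
Although a criminal prosecution ran from August 28, 2013 to October 17, 2013, the stated rules do not make that a tolling event, so it is disregarded.
The other events in the timeline have no effect on the limitation period under the stated rules.
Rousseau filed on July 5, 2016, after the June 3, 2016 deadline, so the action is time-barred.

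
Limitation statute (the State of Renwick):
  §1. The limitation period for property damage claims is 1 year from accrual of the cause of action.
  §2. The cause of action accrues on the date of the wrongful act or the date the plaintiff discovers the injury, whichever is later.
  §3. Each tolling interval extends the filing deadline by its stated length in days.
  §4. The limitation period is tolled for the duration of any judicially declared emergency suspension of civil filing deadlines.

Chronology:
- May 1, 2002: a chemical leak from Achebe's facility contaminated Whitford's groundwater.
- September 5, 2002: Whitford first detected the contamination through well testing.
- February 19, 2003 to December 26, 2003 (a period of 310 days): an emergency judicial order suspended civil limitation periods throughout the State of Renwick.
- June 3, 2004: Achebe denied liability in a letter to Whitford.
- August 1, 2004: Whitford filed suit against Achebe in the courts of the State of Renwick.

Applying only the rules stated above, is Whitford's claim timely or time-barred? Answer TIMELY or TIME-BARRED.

TIME-BARRED

The claim accrued on September 5, 2002 — the later of the May 1, 2002 act and the September 5, 2002 discovery.
1 year from September 5, 2002 is September 5, 2003.
The period was tolled for 310 days by the emergency suspension of filing deadlines (February 19, 2003 to December 26, 2003), pushing the deadline to July 11, 2004.
The other events in the timeline have no effect on the limitation period under the stated rules.
Filing on August 1, 2004 missed the July 11, 2004 deadline — the action is time-barred.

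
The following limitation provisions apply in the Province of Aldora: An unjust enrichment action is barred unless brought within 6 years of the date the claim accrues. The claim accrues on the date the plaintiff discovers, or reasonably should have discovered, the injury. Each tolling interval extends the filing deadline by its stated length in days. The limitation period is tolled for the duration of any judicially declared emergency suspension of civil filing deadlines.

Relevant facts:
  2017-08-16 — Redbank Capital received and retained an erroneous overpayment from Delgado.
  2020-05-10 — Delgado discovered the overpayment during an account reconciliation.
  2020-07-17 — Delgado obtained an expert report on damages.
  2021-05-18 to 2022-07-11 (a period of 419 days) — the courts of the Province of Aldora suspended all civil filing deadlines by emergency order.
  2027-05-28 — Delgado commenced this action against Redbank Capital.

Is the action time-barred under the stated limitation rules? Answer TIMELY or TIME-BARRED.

TIMELY

The claim did not accrue until Delgado discovered the injury on 2020-05-10; the 2017-08-16 act date does not start the clock under the stated rule.
6 years from 2020-05-10 is 2026-05-10.
The period was tolled for 419 days by the emergency suspension of filing deadlines (2021-05-18 to 2022-07-11), pushing the deadline to 2027-07-03.
None of the other events listed affects the running of the period under the stated rules.
Filing on 2027-05-28 beat the 2027-07-03 deadline — the action is timely.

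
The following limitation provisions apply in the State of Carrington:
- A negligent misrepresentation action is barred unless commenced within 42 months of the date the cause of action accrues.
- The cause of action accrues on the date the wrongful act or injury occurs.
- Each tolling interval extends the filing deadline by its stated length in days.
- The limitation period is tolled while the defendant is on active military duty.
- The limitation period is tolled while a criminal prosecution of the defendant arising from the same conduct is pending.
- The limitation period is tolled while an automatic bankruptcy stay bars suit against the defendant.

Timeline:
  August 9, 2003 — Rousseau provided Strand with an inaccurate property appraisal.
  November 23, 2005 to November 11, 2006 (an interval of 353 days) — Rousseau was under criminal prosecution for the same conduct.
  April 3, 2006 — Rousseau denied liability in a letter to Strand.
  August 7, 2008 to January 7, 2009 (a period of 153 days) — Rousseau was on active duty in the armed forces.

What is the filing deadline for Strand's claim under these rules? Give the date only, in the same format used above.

The claim accrued on August 9, 2003, when the wrongful act occurred.
Adding the 42 months base period to August 9, 2003 gives a deadline of February 9, 2007, before any tolling.
Because the pending criminal prosecution ran from November 23, 2005 to November 11, 2006, the deadline is extended by 353 days to January 28, 2008.
By the time the defendant's active military service began on August 7, 2008, the limitation period had already expired on January 28, 2008; that interval cannot revive it.
None of the other events listed affects the running of the period under the stated rules.

January 28, 2008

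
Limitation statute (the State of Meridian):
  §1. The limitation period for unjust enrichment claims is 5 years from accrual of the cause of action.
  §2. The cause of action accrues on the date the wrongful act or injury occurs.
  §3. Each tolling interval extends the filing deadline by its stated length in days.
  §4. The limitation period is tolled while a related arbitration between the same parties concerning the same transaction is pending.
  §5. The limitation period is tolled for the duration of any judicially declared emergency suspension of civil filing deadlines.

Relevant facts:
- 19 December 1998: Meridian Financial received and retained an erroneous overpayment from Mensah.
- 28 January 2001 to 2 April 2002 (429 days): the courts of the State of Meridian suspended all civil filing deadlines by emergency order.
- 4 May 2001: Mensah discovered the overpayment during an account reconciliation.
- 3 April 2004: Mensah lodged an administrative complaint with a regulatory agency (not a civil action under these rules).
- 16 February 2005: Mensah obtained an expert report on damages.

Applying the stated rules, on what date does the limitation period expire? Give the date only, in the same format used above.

20 February 2005

Because the rule ties accrual to occurrence, the claim accrued on 19 December 1998, not on the 4 May 2001 discovery date.
Adding the 5 years base period to 19 December 1998 gives a deadline of 19 December 2003, before any tolling.
The period was tolled for 429 days by the emergency suspension of filing deadlines (28 January 2001 to 2 April 2002), pushing the deadline to 20 February 2005.
None of the other events listed affects the running of the period under the stated rules.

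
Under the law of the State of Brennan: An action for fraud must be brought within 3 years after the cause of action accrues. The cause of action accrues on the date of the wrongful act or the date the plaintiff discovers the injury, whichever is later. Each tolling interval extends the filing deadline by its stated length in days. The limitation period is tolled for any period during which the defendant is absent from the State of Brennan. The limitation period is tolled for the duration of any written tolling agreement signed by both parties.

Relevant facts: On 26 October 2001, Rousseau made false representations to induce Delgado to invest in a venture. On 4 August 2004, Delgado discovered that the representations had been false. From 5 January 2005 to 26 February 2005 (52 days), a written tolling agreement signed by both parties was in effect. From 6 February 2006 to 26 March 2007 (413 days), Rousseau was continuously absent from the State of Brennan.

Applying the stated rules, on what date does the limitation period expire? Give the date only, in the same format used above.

Because discovery on 4 August 2004 post-dates the 26 October 2001 act, accrual under the later-of rule falls on 4 August 2004.
3 years from 4 August 2004 is 4 August 2007.
Because the written tolling agreement ran from 5 January 2005 to 26 February 2005, the deadline is extended by 52 days to 25 September 2007.
The period was tolled for 413 days by the defendant's absence from the jurisdiction (6 February 2006 to 26 March 2007), pushing the deadline to 11 November 2008.

11 November 2008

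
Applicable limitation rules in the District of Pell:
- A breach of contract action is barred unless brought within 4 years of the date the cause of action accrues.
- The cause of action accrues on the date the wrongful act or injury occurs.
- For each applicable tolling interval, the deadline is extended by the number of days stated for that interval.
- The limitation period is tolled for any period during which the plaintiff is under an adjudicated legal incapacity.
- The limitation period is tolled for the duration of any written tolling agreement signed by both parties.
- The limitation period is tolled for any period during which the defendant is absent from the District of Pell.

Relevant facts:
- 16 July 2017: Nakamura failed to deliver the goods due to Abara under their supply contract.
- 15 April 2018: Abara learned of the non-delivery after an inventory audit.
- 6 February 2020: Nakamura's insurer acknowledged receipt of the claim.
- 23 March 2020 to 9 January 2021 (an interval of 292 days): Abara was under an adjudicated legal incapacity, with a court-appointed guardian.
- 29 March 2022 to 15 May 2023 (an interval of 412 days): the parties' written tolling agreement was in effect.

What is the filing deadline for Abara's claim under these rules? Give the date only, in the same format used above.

20 June 2023

Accrual is governed by the date of the act, so the period began to run on 16 July 2017; the later discovery on 15 April 2018 is irrelevant under the stated rule.
Adding the 4 years base period to 16 July 2017 gives a deadline of 16 July 2021, before any tolling.
The plaintiff's legal incapacity from 23 March 2020 to 9 January 2021 tolled the period for 292 days, extending the deadline to 4 May 2022.
Because the written tolling agreement ran from 29 March 2022 to 15 May 2023, the deadline is extended by 412 days to 20 June 2023.
Nothing else in the chronology tolls or restarts the period.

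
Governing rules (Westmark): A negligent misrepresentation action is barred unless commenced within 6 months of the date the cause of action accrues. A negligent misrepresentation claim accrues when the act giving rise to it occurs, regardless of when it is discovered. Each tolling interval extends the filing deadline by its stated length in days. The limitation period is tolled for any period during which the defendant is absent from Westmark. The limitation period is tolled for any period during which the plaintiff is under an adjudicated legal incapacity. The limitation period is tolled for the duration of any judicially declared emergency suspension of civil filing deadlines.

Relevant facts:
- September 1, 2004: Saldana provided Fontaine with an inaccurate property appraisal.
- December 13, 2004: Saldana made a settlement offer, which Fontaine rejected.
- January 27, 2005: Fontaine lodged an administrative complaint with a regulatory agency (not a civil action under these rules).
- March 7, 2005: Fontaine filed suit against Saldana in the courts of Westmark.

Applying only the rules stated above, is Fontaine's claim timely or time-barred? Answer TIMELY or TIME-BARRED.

The claim accrued on September 1, 2004, when the wrongful act occurred.
Adding the 6 months base period to September 1, 2004 gives a deadline of March 1, 2005, before any tolling.
The other events in the timeline have no effect on the limitation period under the stated rules.
The March 7, 2005 filing falls after the March 1, 2005 deadline; the claim is time-barred.

TIME-BARRED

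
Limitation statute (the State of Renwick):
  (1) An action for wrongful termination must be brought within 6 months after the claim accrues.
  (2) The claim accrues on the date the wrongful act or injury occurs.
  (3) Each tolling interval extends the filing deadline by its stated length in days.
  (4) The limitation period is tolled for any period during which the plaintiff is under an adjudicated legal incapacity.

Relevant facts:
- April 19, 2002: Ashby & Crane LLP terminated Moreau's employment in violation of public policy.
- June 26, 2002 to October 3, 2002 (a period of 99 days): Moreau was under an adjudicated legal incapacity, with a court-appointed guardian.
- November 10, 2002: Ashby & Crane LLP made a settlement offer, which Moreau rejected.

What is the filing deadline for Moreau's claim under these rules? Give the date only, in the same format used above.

January 26, 2003

The claim accrued on April 19, 2002, when the wrongful act occurred.
Adding the 6 months base period to April 19, 2002 gives a deadline of October 19, 2002, before any tolling.
The plaintiff's legal incapacity from June 26, 2002 to October 3, 2002 tolled the period for 99 days, extending the deadline to January 26, 2003.
The other events in the timeline have no effect on the limitation period under the stated rules.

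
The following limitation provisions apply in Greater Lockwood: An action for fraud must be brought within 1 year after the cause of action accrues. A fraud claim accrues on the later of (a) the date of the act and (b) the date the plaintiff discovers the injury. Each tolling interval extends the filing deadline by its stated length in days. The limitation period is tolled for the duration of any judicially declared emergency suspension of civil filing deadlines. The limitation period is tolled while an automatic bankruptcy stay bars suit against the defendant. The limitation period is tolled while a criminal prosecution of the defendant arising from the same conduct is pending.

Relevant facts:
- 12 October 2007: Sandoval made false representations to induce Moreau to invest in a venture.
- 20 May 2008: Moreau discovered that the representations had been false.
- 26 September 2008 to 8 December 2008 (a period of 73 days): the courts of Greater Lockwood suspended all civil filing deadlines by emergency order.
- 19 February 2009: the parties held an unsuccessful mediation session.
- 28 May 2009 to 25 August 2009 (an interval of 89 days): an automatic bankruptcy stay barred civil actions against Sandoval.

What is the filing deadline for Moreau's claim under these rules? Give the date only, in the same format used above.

29 October 2009

Taking the later of the act (12 October 2007) and discovery (20 May 2008), the claim accrued on 20 May 2008.
1 year from 20 May 2008 is 20 May 2009.
The emergency suspension of filing deadlines from 26 September 2008 to 8 December 2008 tolled the period for 73 days, extending the deadline to 1 August 2009.
The period was tolled for 89 days by the automatic bankruptcy stay (28 May 2009 to 25 August 2009), pushing the deadline to 29 October 2009.
None of the other events listed affects the running of the period under the stated rules.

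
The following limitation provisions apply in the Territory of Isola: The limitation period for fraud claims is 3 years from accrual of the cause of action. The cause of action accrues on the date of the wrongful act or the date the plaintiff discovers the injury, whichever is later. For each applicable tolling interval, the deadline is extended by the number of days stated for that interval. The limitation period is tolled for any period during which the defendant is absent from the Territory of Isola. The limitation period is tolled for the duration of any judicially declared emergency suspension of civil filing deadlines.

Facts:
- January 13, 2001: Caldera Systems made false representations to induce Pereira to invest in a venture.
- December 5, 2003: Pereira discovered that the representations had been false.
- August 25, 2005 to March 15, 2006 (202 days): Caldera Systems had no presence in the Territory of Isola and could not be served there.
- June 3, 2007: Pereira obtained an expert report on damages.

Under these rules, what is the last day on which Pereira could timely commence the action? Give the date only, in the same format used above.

June 25, 2007

The claim accrued on December 5, 2003 — the later of the January 13, 2001 act and the December 5, 2003 discovery.
Adding the 3 years base period to December 5, 2003 gives a deadline of December 5, 2006, before any tolling.
The defendant's absence from the jurisdiction from August 25, 2005 to March 15, 2006 tolled the period for 202 days, extending the deadline to June 25, 2007.
None of the other events listed affects the running of the period under the stated rules.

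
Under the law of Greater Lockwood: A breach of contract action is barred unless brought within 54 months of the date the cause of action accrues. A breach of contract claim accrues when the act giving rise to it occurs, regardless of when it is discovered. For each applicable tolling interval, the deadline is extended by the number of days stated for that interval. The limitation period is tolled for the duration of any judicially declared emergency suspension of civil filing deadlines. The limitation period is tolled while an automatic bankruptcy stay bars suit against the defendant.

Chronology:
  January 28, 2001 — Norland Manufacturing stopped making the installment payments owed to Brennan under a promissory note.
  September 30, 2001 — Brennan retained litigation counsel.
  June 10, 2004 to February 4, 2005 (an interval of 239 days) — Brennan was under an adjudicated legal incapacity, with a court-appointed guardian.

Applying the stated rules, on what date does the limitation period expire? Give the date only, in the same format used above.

July 28, 2005

The claim accrued on January 28, 2001, when the wrongful act occurred.
Adding the 54 months base period to January 28, 2001 gives a deadline of July 28, 2005, before any tolling.
No stated provision tolls the period for the plaintiff's incapacity, so the interval from June 10, 2004 to February 4, 2005 has no effect on the deadline.
None of the other events listed affects the running of the period under the stated rules.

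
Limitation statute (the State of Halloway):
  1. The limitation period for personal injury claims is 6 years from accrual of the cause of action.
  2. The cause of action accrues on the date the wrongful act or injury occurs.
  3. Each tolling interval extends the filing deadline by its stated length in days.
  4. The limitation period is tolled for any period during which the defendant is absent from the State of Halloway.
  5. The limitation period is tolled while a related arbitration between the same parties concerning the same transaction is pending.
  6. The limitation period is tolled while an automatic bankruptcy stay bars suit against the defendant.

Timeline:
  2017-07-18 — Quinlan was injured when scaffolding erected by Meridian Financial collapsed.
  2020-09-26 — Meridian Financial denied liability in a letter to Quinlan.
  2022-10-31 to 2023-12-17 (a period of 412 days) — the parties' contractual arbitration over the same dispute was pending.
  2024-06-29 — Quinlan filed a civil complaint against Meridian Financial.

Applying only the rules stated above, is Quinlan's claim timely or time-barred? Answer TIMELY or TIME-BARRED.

The limitation period began to run on 2017-07-18.
Adding the 6 years base period to 2017-07-18 gives a deadline of 2023-07-18, before any tolling.
Because the pending related arbitration ran from 2022-10-31 to 2023-12-17, the deadline is extended by 412 days to 2024-09-02.
The other events in the timeline have no effect on the limitation period under the stated rules.
Quinlan filed on 2024-06-29, before the 2024-09-02 deadline, so the action is timely.

TIMELY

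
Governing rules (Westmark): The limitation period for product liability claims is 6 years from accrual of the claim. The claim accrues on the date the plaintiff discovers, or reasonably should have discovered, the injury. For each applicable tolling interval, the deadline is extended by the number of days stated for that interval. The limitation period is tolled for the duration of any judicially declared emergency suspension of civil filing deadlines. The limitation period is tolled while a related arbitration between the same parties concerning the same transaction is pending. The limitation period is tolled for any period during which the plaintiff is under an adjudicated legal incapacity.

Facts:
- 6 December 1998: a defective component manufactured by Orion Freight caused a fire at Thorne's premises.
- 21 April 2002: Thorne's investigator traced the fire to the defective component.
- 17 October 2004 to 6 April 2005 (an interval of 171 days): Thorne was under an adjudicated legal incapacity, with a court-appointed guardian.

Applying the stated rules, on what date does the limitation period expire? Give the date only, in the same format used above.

Accrual is tied to discovery, so the period began on 21 April 2002 rather than on 6 December 1998 when the act occurred.
The untolled deadline — 6 years after 21 April 2002 — is 21 April 2008.
The period was tolled for 171 days by the plaintiff's legal incapacity (17 October 2004 to 6 April 2005), pushing the deadline to 9 October 2008.

9 October 2008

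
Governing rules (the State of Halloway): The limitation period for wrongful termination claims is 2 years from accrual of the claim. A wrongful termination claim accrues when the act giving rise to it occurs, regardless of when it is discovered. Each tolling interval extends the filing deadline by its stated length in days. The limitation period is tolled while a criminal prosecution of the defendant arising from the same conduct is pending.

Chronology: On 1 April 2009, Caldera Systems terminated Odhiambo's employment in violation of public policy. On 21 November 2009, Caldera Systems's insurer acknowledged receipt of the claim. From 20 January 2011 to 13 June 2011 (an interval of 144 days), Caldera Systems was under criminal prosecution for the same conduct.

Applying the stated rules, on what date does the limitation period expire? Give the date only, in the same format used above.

23 August 2011

The claim accrued on 1 April 2009, the date of the act.
The untolled deadline — 2 years after 1 April 2009 — is 1 April 2011.
The period was tolled for 144 days by the pending criminal prosecution (20 January 2011 to 13 June 2011), pushing the deadline to 23 August 2011.
Nothing else in the chronology tolls or restarts the period.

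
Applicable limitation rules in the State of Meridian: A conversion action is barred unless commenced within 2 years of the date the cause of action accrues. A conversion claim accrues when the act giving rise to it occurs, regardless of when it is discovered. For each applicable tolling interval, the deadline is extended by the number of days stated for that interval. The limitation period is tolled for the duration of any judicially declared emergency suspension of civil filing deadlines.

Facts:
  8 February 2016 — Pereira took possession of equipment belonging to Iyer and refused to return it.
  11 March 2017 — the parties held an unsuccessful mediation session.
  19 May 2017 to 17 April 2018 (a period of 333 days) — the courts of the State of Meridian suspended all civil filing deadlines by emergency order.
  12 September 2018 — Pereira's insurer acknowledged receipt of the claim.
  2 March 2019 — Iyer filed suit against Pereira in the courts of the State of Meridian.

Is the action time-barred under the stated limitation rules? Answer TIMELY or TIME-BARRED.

TIME-BARRED

The claim accrued on 8 February 2016, when the wrongful act occurred.
Adding the 2 years base period to 8 February 2016 gives a deadline of 8 February 2018, before any tolling.
Because the emergency suspension of filing deadlines ran from 19 May 2017 to 17 April 2018, the deadline is extended by 333 days to 7 January 2019.
Nothing else in the chronology tolls or restarts the period.
Iyer filed on 2 March 2019, after the 7 January 2019 deadline, so the action is time-barred.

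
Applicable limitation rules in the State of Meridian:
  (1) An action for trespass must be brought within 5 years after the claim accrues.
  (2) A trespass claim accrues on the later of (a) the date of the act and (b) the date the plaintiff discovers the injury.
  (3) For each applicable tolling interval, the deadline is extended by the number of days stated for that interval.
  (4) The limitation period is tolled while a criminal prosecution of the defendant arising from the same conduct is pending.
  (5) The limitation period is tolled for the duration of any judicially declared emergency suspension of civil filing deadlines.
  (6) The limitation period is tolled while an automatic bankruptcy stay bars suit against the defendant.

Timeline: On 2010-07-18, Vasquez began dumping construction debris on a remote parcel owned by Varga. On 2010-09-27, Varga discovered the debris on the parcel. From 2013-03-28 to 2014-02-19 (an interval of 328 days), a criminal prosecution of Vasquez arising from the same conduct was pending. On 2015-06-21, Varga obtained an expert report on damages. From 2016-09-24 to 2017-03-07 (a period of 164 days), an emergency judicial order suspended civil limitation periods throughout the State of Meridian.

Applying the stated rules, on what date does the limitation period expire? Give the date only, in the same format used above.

Because discovery on 2010-09-27 post-dates the 2010-07-18 act, accrual under the later-of rule falls on 2010-09-27.
5 years from 2010-09-27 is 2015-09-27.
Because the pending criminal prosecution ran from 2013-03-28 to 2014-02-19, the deadline is extended by 328 days to 2016-08-20.
The emergency suspension of filing deadlines starting 2016-09-24 came too late — the period had run on 2016-08-20 — and so does not extend the deadline.
The other events in the timeline have no effect on the limitation period under the stated rules.

2016-08-20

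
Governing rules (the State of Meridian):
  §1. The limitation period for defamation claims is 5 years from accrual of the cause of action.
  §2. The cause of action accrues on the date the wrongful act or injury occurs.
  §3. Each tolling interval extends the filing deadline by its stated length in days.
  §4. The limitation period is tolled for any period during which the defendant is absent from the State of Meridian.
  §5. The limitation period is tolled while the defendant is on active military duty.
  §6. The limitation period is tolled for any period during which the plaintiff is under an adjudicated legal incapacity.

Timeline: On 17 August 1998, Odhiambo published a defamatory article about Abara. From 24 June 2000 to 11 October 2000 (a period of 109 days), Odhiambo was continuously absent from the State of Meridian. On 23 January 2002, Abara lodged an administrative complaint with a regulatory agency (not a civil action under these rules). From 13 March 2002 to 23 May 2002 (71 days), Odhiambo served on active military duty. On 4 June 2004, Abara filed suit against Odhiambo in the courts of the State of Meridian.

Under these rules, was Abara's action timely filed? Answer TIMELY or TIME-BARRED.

TIME-BARRED

The limitation period began to run on 17 August 1998.
5 years from 17 August 1998 is 17 August 2003.
Because the defendant's absence from the jurisdiction ran from 24 June 2000 to 11 October 2000, the deadline is extended by 109 days to 4 December 2003.
The defendant's active military service from 13 March 2002 to 23 May 2002 tolled the period for 71 days, extending the deadline to 13 February 2004.
The other events in the timeline have no effect on the limitation period under the stated rules.
Abara filed on 4 June 2004, after the 13 February 2004 deadline, so the action is time-barred.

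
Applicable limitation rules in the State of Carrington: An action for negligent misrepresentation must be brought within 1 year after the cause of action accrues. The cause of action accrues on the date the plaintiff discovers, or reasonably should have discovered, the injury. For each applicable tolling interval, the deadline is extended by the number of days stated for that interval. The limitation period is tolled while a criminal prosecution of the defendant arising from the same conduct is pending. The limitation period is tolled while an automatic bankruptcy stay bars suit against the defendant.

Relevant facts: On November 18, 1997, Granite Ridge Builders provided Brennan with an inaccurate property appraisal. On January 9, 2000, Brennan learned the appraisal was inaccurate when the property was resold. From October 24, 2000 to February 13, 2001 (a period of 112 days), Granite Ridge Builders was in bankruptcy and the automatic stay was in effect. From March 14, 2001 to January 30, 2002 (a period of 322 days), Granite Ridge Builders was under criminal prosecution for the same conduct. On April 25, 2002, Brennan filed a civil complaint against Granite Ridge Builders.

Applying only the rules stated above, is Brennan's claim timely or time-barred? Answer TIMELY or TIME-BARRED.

TIME-BARRED

The claim did not accrue until Brennan discovered the injury on January 9, 2000; the November 18, 1997 act date does not start the clock under the stated rule.
The untolled deadline — 1 year after January 9, 2000 — is January 9, 2001.
The automatic bankruptcy stay from October 24, 2000 to February 13, 2001 tolled the period for 112 days, extending the deadline to May 1, 2001.
Because the pending criminal prosecution ran from March 14, 2001 to January 30, 2002, the deadline is extended by 322 days to March 19, 2002.
The April 25, 2002 filing falls after the March 19, 2002 deadline; the claim is time-barred.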